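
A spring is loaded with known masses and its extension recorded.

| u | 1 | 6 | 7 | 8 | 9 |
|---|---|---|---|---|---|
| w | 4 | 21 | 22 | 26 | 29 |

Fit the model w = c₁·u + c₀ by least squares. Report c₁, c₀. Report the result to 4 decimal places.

c₁ = 3.1082, c₀ = 1.1289

The normal equations are: 231·c₁ + 31·c₀ = 753;  31·c₁ + 5·c₀ = 102.
(Σu·u = 231, Σu = 31, Σ1 = 5, Σu·w = 753, Σw = 102.)
Determinant 231·5 − 31² = 194.
c₁ = (753·5 − 31·102)/194 = 603/194; c₀ = (231·102 − 31·753)/194 = 219/194.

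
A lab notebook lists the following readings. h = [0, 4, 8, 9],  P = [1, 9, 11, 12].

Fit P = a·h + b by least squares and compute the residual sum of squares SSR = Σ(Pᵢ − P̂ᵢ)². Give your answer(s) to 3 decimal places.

SSR = 6.739

With design matrix M, MᵀM = [[161, 21]; [21, 4]] and MᵀP = [232, 33]ᵀ.
Determinant 161·4 − 21² = 203.
a = (232·4 − 21·33)/203 = 235/203; b = (161·33 − 21·232)/203 = 63/29.
Residuals: -34/29, 446/203, -88/203, -120/203; SSR = 1368/203.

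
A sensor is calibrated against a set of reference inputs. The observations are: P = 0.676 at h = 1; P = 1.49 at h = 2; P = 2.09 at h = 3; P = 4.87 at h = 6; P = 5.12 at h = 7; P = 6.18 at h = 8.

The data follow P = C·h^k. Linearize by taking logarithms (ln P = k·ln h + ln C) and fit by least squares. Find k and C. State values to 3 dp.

Let Y = ln P. Fitting Y = k·ln h + ln C by least squares:
Σln h = 7.6089, Σ(ln h)² = 13.0084, Σln P = 5.7819, Σln h·ln P = 10.8881.
Equations: 13.0084·k + 7.6089·ln C = 10.8881;  7.6089·k + 6·ln C = 5.7819.
Solving (det = 20.1558): k = 1.05848, ln C = -0.37865, so C = exp(-0.37865) = 0.68479.

k = 1.058, C = 0.685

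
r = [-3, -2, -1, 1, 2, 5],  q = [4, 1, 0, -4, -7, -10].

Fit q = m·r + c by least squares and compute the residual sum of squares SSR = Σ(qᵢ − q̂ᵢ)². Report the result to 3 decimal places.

The normal equations are: 44·m + 2·c = -82;  2·m + 6·c = -16.
(Σr·r = 44, Σr = 2, Σ1 = 6, Σr·q = -82, Σq = -16.)
det = 44·6 − 2² = 260.
m = ((-82)·6 − 2·(-16))/260 = -23/13; c = (44·(-16) − 2·(-82))/260 = -27/13.
Residuals: 10/13, -6/13, 4/13, -2/13, -18/13, 12/13; SSR = 48/13.

SSR = 3.692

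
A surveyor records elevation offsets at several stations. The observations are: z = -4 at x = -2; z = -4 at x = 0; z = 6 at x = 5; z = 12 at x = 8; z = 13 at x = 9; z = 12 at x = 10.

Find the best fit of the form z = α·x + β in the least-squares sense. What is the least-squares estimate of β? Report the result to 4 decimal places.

β = -2.0699

Sums needed: Σx·x = 274, Σx = 30, Σ1 = 6.
Right-hand side: Σx·z = 371, Σz = 35.
So AᵀA·[α, β]ᵀ = Aᵀz: [[274, 30]; [30, 6]]·[α, β]ᵀ = [371, 35]ᵀ.
Determinant 274·6 − 30² = 744.
α = (371·6 − 30·35)/744 = 49/31; β = (274·35 − 30·371)/744 = -385/186.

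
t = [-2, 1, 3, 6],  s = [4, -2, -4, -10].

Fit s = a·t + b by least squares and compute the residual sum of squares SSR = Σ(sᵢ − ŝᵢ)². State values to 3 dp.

Sums needed: Σt·t = 50, Σt = 8, Σ1 = 4.
And Σt·s = -82, Σs = -12.
Δ = 50·4 − 8² = 136.
a = ((-82)·4 − 8·(-12))/136 = -29/17; b = (50·(-12) − 8·(-82))/136 = 7/17.
Residuals: 3/17, -12/17, 12/17, -3/17; SSR = 18/17.

SSR = 1.059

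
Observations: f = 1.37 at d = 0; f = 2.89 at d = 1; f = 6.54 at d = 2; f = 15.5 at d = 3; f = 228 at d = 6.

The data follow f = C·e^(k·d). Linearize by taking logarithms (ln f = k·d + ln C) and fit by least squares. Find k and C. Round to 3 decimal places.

Taking logs, ln f = k·d + ln C, so regress ln f on d.
XᵀX = [[50.0000, 12.0000]; [12.0000, 5]], rhs = [45.6157, 11.4242]ᵀ  (here Σd = 12.0000, Σ(d)² = 50.0000, Σln f = 11.4242, Σd·ln f = 45.6157).
Slope k = (n·Σd·ln f − Σd·Σln f)/(n·Σ(d)² − (Σd)²) = (5·45.6157 − 12.0000·11.4242)/106.0000 = 0.85838; ln C = (Σln f − k·Σd)/n = 0.22472, so C = exp(0.22472) = 1.25198.

k = 0.858, C = 1.252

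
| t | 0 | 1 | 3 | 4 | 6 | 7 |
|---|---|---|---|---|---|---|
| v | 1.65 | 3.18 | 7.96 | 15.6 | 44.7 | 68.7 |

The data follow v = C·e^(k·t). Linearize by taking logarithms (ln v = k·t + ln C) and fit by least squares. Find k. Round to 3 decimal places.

With ln vᵢ as the transformed response and tᵢ as the regressor:
AᵀA = [[111.0000, 21.0000]; [21.0000, 6]], rhs = [70.7773, 14.5091]ᵀ  (here Σt = 21.0000, Σ(t)² = 111.0000, Σln v = 14.5091, Σt·ln v = 70.7773).
Solving (det = 225.0000): k = 0.53321, ln C = 0.55193.

k = 0.533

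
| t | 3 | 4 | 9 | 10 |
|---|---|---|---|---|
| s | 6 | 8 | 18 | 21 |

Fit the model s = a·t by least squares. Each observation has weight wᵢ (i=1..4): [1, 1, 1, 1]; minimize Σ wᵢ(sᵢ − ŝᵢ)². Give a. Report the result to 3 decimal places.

Compute the Gram sums: Σwᵢ·t·t = 206.
Moment sums: Σwᵢ·t·s = 422.
Hence a = 422 / 206 ≈ 2.04854.

a = 2.049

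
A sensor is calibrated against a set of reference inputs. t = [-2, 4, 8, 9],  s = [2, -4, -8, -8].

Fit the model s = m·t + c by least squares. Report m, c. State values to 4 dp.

m = -0.9431, c = -0.0201

From the data, Σt·t = 165, Σt = 19, Σ1 = 4.
And Σt·s = -156, Σs = -18.
Normal equations: [[165, 19]; [19, 4]]·[m, c]ᵀ = [-156, -18]ᵀ.
Eliminating c: 4·(row 1) − 19·(row 2) gives 299·m = 4·(-156) − 19·(-18) = -282, so m = -282/299.
Then c = ((-18) − 19·(-282/299))/4 = -6/299.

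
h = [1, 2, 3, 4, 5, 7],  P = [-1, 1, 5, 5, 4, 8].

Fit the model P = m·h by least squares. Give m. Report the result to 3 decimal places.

The normal system XᵀX·[m]ᵀ = XᵀP is [[104]]·[m]ᵀ = [112]ᵀ.
Hence m = 112 / 104 ≈ 1.07692.

m = 1.077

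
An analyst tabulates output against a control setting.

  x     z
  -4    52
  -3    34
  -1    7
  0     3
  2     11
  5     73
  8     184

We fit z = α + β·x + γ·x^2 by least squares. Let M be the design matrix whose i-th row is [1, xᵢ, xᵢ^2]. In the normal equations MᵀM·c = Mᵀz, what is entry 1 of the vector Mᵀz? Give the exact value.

Entry 1 ↔ basis 1, so (Mᵀz)_{1} = Σᵢ zᵢ = (1)·(52) + (1)·(34) + (1)·(7) + (1)·(3) + (1)·(11) + (1)·(73) + (1)·(184) = 364.

364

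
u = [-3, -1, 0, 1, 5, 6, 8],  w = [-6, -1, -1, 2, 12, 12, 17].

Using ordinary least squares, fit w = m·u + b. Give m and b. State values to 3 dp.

MᵀM·[m, b]ᵀ = Mᵀw reads: 136·m + 16·b = 289;  16·m + 7·b = 35.
(Σu·u = 136, Σu = 16, Σ1 = 7, Σu·w = 289, Σw = 35.)
det = 136·7 − 16² = 696.
m = (289·7 − 16·35)/696 = 1463/696; b = (136·35 − 16·289)/696 = 17/87.

m = 2.102, b = 0.195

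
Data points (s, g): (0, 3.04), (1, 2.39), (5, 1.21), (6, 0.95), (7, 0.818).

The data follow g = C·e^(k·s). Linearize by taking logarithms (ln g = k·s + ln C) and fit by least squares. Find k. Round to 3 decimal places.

k = -0.185

With ln gᵢ as the transformed response and sᵢ as the regressor:
AᵀA = [[111.0000, 19.0000]; [19.0000, 5]], rhs = [0.1104, 1.9216]ᵀ  (here Σs = 19.0000, Σ(s)² = 111.0000, Σln g = 1.9216, Σs·ln g = 0.1104).
Δ = 111.0000·5 − (19.0000)² = 194.0000; k = (0.1104·5 − 19.0000·1.9216)/194.0000 = -0.18535, ln C = (111.0000·1.9216 − 19.0000·0.1104)/194.0000 = 1.08865.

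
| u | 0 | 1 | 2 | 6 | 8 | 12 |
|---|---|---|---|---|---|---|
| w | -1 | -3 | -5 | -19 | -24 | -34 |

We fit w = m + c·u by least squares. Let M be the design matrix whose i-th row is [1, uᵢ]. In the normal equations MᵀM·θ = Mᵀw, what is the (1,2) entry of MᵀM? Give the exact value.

Row 1 ↔ basis 1, column 2 ↔ basis u, so (MᵀM)_{1,2} = Σᵢ u = (1)·(0) + (1)·(1) + (1)·(2) + (1)·(6) + (1)·(8) + (1)·(12) = 29.

29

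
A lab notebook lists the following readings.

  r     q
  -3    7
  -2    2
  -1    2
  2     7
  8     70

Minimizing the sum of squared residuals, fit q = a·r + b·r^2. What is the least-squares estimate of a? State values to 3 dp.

a = 0.772

The normal equations are: 82·a + 484·b = 547;  484·a + 4210·b = 4581.
(Σr·r = 82, Σr·r^2 = 484, Σr^2·r^2 = 4210, Σr·q = 547, Σr^2·q = 4581.)
Eliminating b: 4210·(row 1) − 484·(row 2) gives 110964·a = 4210·547 − 484·4581 = 85666, so a = 6119/7926.
Then b = (4581 − 484·(6119/7926))/4210 = 7921/7926.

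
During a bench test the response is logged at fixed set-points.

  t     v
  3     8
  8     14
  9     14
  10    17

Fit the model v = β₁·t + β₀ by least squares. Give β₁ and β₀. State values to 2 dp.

β₁ = 1.19, β₀ = 4.33

Forming MᵀM = [[254, 30]; [30, 4]] and Mᵀv = [432, 53]ᵀ gives MᵀM·[β₁, β₀]ᵀ = Mᵀv.
Eliminating β₀: 4·(row 1) − 30·(row 2) gives 116·β₁ = 4·432 − 30·53 = 138, so β₁ = 69/58.
Then β₀ = (53 − 30·(69/58))/4 = 251/58.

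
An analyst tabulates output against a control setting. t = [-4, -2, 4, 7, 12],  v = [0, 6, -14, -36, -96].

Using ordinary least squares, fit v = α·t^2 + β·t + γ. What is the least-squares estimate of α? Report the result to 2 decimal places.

With design matrix X, XᵀX = [[23665, 2063, 229]; [2063, 229, 17]; [229, 17, 5]] and Xᵀv = [-15788, -1472, -140]ᵀ.
Inverting the 3×3 Gram matrix, [α, β, γ]ᵀ = [-407386/757731, -103996/58287, 679478/252577]ᵀ.

α = -0.54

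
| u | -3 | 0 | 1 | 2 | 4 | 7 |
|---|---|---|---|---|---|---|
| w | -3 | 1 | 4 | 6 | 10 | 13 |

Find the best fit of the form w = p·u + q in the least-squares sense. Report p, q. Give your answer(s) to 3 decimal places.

p = 1.686, q = 2.076

The normal equations are: 79·p + 11·q = 156;  11·p + 6·q = 31.
(Σu·u = 79, Σu = 11, Σ1 = 6, Σu·w = 156, Σw = 31.)
Eliminating q: 6·(row 1) − 11·(row 2) gives 353·p = 6·156 − 11·31 = 595, so p = 595/353.
Then q = (31 − 11·(595/353))/6 = 733/353.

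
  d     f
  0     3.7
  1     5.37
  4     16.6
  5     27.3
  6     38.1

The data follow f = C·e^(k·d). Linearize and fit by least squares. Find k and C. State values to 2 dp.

Taking logs, ln f = k·d + ln C, so regress ln f on d.
XᵀX = [[78.0000, 16.0000]; [16.0000, 5]], rhs = [51.2942, 12.7457]ᵀ  (here Σd = 16.0000, Σ(d)² = 78.0000, Σln f = 12.7457, Σd·ln f = 51.2942).
Slope k = (n·Σd·ln f − Σd·Σln f)/(n·Σ(d)² − (Σd)²) = (5·51.2942 − 16.0000·12.7457)/134.0000 = 0.39209; ln C = (Σln f − k·Σd)/n = 1.29444, so C = exp(1.29444) = 3.64896.

k = 0.39, C = 3.65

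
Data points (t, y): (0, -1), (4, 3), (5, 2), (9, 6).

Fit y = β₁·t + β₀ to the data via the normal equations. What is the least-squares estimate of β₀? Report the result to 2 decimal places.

The normal equations are: 122·β₁ + 18·β₀ = 76;  18·β₁ + 4·β₀ = 10.
(Σt·t = 122, Σt = 18, Σ1 = 4, Σt·y = 76, Σy = 10.)
Δ = 122·4 − 18² = 164.
β₁ = (76·4 − 18·10)/164 = 31/41; β₀ = (122·10 − 18·76)/164 = -37/41.

β₀ = -0.90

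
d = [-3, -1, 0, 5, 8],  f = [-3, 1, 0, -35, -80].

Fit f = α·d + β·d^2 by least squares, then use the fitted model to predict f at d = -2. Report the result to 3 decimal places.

f̂ = 0.000

Normal-equation sums: Σd·d = 99, Σd·d^2 = 609, Σd^2·d^2 = 4803.
And Σd·f = -807, Σd^2·f = -6021.
Normal equations: [[99, 609]; [609, 4803]]·[α, β]ᵀ = [-807, -6021]ᵀ.
Determinant 99·4803 − 609² = 104616.
α = ((-807)·4803 − 609·(-6021))/104616 = -2; β = (99·(-6021) − 609·(-807))/104616 = -1.
At d = -2: f̂ = (-2)·(-2) + (-1)·(4) = 0.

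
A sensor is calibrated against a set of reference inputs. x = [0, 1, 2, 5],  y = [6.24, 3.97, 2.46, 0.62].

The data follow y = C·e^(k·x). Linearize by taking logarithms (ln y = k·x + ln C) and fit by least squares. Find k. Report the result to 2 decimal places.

k = -0.46

With ln yᵢ as the transformed response and xᵢ as the regressor:
Σx = 8.0000, Σ(x)² = 30.0000, Σln y = 3.6319, Σx·ln y = 0.7889.
Equations: 30.0000·k + 8.0000·ln C = 0.7889;  8.0000·k + 4·ln C = 3.6319.
Δ = 30.0000·4 − (8.0000)² = 56.0000; k = (0.7889·4 − 8.0000·3.6319)/56.0000 = -0.46249, ln C = (30.0000·3.6319 − 8.0000·0.7889)/56.0000 = 1.83294.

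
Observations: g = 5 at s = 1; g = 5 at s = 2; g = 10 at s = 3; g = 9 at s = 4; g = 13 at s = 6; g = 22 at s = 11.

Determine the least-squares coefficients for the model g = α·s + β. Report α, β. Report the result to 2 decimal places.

α = 1.73, β = 2.90

Forming AᵀA = [[187, 27]; [27, 6]] and Aᵀg = [401, 64]ᵀ gives AᵀA·[α, β]ᵀ = Aᵀg.
Determinant 187·6 − 27² = 393.
α = (401·6 − 27·64)/393 = 226/131; β = (187·64 − 27·401)/393 = 1141/393.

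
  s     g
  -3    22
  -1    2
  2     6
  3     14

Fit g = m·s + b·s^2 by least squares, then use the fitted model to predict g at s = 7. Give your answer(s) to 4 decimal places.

ĝ = 89.6165

From the data, Σs·s = 23, Σs·s^2 = 7, Σs^2·s^2 = 179.
And Σs·g = -14, Σs^2·g = 350.
MᵀM·[m, b]ᵀ = Mᵀg becomes [[23, 7]; [7, 179]]·[m, b]ᵀ = [-14, 350]ᵀ.
det = 23·179 − 7² = 4068.
m = ((-14)·179 − 7·350)/4068 = -413/339; b = (23·350 − 7·(-14))/4068 = 679/339.
At s = 7: ĝ = (-413/339)·(7) + (679/339)·(49) = 30380/339.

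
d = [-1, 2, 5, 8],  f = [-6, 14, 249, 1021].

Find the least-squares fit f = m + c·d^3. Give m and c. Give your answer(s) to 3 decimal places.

m = -2.442, c = 2.000

Entries of MᵀM: Σ1 = 4, Σd^3 = 644, Σd^3·d^3 = 277834.
Right-hand side: Σf = 1278, Σd^3·f = 553995.
Normal equations: [[4, 644]; [644, 277834]]·[m, c]ᵀ = [1278, 553995]ᵀ.
Δ = 4·277834 − 644² = 696600.
m = (1278·277834 − 644·553995)/696600 = -23624/9675; c = (4·553995 − 644·1278)/696600 = 38693/19350.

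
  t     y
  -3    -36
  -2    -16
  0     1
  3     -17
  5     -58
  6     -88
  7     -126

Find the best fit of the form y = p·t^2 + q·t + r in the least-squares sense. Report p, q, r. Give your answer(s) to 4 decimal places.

p = -3.0415, q = 3.1910, r = 1.4879

The normal equations are: 4500·p + 676·q + 132·r = -11333;  676·p + 132·q + 16·r = -1611;  132·p + 16·q + 7·r = -340.
Row-reducing yields p = -137863/45328, q = 144643/45328, r = 16861/11332.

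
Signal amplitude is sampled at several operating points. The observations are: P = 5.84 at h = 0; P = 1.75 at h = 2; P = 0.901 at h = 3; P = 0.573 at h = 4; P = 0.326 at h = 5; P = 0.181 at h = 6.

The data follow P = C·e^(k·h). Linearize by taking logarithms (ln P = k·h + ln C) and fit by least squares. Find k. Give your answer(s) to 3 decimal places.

k = -0.574

Let Y = ln P. Fitting Y = k·h + ln C by least squares:
Σh = 20.0000, Σ(h)² = 90.0000, Σln P = -1.1669, Σh·ln P = -17.2808.
Normal system: [[90.0000, 20.0000]; [20.0000, 6]]·[k, ln C]ᵀ = [-17.2808, -1.1669]ᵀ.
Slope k = (n·Σh·ln P − Σh·Σln P)/(n·Σ(h)² − (Σh)²) = (6·-17.2808 − 20.0000·-1.1669)/140.0000 = -0.57391; ln C = (Σln P − k·Σh)/n = 1.71855.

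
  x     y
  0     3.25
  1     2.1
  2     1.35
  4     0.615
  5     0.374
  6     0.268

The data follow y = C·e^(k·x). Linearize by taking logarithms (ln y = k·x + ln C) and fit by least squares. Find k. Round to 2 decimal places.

k = -0.42

Taking logs, ln y = k·x + ln C, so regress ln y on x.
Over the data: Σx = 18.0000, Σ(x)² = 82.0000, Σln y = -0.5657, Σx·ln y = -13.4205.
Normal system: [[82.0000, 18.0000]; [18.0000, 6]]·[k, ln C]ᵀ = [-13.4205, -0.5657]ᵀ.
Slope k = (n·Σx·ln y − Σx·Σln y)/(n·Σ(x)² − (Σx)²) = (6·-13.4205 − 18.0000·-0.5657)/168.0000 = -0.41869; ln C = (Σln y − k·Σx)/n = 1.16179.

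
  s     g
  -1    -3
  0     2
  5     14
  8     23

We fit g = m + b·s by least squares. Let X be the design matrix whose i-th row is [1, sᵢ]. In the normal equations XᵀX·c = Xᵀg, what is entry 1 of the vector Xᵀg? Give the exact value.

36

Entry 1 ↔ basis 1, so (Xᵀg)_{1} = Σᵢ gᵢ = (1)·(-3) + (1)·(2) + (1)·(14) + (1)·(23) = 36.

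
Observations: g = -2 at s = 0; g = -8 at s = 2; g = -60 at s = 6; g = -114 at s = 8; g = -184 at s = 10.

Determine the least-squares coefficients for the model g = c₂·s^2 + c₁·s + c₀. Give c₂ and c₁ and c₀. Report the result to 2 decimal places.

XᵀX·[c₂, c₁, c₀]ᵀ = Xᵀg reads: 15408·c₂ + 1736·c₁ + 204·c₀ = -27888;  1736·c₂ + 204·c₁ + 26·c₀ = -3128;  204·c₂ + 26·c₁ + 5·c₀ = -368.
Solving the 3×3 system (Gaussian elimination) gives c₂ = -321/154, c₁ = 216/77, c₀ = -22/7.

c₂ = -2.08, c₁ = 2.81, c₀ = -3.14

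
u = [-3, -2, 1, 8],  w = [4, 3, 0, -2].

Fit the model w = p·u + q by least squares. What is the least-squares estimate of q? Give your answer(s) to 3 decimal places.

The normal system AᵀA·[p, q]ᵀ = Aᵀw is [[78, 4]; [4, 4]]·[p, q]ᵀ = [-34, 5]ᵀ.
Determinant 78·4 − 4² = 296.
p = ((-34)·4 − 4·5)/296 = -39/74; q = (78·5 − 4·(-34))/296 = 263/148.

q = 1.777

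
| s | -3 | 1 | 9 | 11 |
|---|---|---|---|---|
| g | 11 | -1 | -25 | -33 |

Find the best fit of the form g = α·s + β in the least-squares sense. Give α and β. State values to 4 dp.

α = -3.0992, β = 1.9466

Forming XᵀX = [[212, 18]; [18, 4]] and Xᵀg = [-622, -48]ᵀ gives XᵀX·[α, β]ᵀ = Xᵀg.
Δ = 212·4 − 18² = 524.
α = ((-622)·4 − 18·(-48))/524 = -406/131; β = (212·(-48) − 18·(-622))/524 = 255/131.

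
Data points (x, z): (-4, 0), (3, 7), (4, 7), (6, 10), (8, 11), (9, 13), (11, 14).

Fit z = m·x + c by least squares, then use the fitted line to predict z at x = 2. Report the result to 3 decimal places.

ẑ = 5.731

Setting ∂/∂m … = 0 gives: 343·m + 37·c = 468;  37·m + 7·c = 62.
(Σx·x = 343, Σx = 37, Σ1 = 7, Σx·z = 468, Σz = 62.)
Determinant 343·7 − 37² = 1032.
m = (468·7 − 37·62)/1032 = 491/516; c = (343·62 − 37·468)/1032 = 1975/516.
At x = 2: ẑ = (491/516)·(2) + (1975/516)·(1) = 2957/516.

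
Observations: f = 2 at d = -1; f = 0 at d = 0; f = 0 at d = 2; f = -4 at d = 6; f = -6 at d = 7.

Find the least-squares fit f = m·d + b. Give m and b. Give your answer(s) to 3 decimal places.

Setting ∂/∂m … = 0 gives: 90·m + 14·b = -68;  14·m + 5·b = -8.
det = 90·5 − 14² = 254.
m = ((-68)·5 − 14·(-8))/254 = -114/127; b = (90·(-8) − 14·(-68))/254 = 116/127.

m = -0.898, b = 0.913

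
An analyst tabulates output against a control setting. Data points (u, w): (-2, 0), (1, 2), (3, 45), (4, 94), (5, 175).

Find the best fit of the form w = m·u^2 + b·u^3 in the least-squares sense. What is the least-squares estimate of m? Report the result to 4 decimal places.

Setting ∂/∂m … = 0 gives: 979·m + 4361·b = 6286;  4361·m + 20515·b = 29108.
det = 979·20515 − 4361² = 1065864.
m = (6286·20515 − 4361·29108)/1065864 = 336217/177644; b = (979·29108 − 4361·6286)/1065864 = 2029/1996.

m = 1.8926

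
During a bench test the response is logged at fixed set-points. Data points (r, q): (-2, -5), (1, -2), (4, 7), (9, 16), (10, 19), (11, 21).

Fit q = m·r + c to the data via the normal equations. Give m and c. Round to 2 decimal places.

Normal-equation sums: Σr·r = 323, Σr = 33, Σ1 = 6.
For Xᵀq: Σr·q = 601, Σq = 56.
Normal equations: [[323, 33]; [33, 6]]·[m, c]ᵀ = [601, 56]ᵀ.
det = 323·6 − 33² = 849.
m = (601·6 − 33·56)/849 = 586/283; c = (323·56 − 33·601)/849 = -1745/849.

m = 2.07, c = -2.06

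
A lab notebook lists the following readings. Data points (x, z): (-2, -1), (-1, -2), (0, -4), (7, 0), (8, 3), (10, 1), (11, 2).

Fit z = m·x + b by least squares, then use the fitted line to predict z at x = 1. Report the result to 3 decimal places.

ẑ = -1.453

From the data, Σx·x = 339, Σx = 33, Σ1 = 7.
And Σx·z = 60, Σz = -1.
Normal equations: [[339, 33]; [33, 7]]·[m, b]ᵀ = [60, -1]ᵀ.
Eliminating b: 7·(row 1) − 33·(row 2) gives 1284·m = 7·60 − 33·(-1) = 453, so m = 151/428.
Then b = ((-1) − 33·(151/428))/7 = -773/428.
At x = 1: ẑ = (151/428)·(1) + (-773/428)·(1) = -311/214.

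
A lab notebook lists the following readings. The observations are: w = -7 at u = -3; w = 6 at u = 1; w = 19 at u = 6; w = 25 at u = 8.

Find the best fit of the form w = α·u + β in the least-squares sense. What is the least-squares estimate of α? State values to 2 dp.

The normal system AᵀA·[α, β]ᵀ = Aᵀw is [[110, 12]; [12, 4]]·[α, β]ᵀ = [341, 43]ᵀ.
Determinant 110·4 − 12² = 296.
α = (341·4 − 12·43)/296 = 106/37; β = (110·43 − 12·341)/296 = 319/148.

α = 2.86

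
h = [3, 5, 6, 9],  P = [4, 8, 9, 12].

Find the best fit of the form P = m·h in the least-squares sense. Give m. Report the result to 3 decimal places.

Entries of MᵀM: Σh·h = 151.
Moment sums: Σh·P = 214.
Hence m = 214 / 151 ≈ 1.41722.

m = 1.417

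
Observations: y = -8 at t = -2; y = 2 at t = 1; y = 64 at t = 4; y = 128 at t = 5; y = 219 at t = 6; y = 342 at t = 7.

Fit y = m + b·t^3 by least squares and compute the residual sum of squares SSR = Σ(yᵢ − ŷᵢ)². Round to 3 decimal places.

The normal equations are: 6·m + 741·b = 747;  741·m + 184091·b = 184772.
Determinant 6·184091 − 741² = 555465.
m = (747·184091 − 741·184772)/555465 = 2105/1949; b = (6·184772 − 741·747)/555465 = 37007/37031.
Residuals: -40187/37031, -2940/37031, -38459/37031, 74098/37031, 76282/37031, -68794/37031; SSR = 516994/37031.

SSR = 13.961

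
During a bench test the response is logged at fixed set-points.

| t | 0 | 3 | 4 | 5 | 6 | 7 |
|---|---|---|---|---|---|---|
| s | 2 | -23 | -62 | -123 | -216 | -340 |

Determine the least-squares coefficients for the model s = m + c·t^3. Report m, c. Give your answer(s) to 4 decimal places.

Setting ∂/∂m … = 0 gives: 6·m + 775·c = -762;  775·m + 184755·c = -183240.
Determinant 6·184755 − 775² = 507905.
m = ((-762)·184755 − 775·(-183240))/507905 = 245538/101581; c = (6·(-183240) − 775·(-762))/507905 = -101778/101581.

m = 2.4172, c = -1.0019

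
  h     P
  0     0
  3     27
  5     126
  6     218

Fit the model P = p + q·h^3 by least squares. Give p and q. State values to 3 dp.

p = -0.137, q = 1.010

Entries of AᵀA: Σ1 = 4, Σh^3 = 368, Σh^3·h^3 = 63010.
And ΣP = 371, Σh^3·P = 63567.
Normal equations: [[4, 368]; [368, 63010]]·[p, q]ᵀ = [371, 63567]ᵀ.
Eliminating q: 63010·(row 1) − 368·(row 2) gives 116616·p = 63010·371 − 368·63567 = -15946, so p = -7973/58308.
Then q = (63567 − 368·(-7973/58308))/63010 = 29435/29154.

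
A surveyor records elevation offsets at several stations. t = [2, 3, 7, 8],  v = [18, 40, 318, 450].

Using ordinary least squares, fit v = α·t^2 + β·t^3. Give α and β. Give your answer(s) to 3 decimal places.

α = 2.923, β = 0.512

With design matrix X, XᵀX = [[6594, 49850]; [49850, 380586]] and Xᵀv = [44814, 340698]ᵀ.
Eliminating β: 380586·(row 1) − 49850·(row 2) gives 24561584·α = 380586·44814 − 49850·340698 = 71785704, so α = 8973213/3070198.
Then β = (340698 − 49850·(8973213/3070198))/380586 = 1573089/3070198.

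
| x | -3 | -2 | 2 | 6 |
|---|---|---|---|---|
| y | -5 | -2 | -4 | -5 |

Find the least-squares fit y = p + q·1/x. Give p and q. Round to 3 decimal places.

The normal system MᵀM·[p, q]ᵀ = Mᵀy is [[4, -1/6]; [-1/6, 23/36]]·[p, q]ᵀ = [-16, -1/6]ᵀ.
Δ = 4·(23/36) − (-1/6)² = 91/36.
p = ((-16)·(23/36) − (-1/6)·(-1/6))/(91/36) = -369/91; q = (4·(-1/6) − (-1/6)·(-16))/(91/36) = -120/91.

p = -4.055, q = -1.319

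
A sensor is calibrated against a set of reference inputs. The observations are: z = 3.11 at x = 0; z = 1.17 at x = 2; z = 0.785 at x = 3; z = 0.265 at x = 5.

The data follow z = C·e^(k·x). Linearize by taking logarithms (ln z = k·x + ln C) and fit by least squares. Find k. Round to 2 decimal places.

Let Y = ln z. Fitting Y = k·x + ln C by least squares:
AᵀA = [[38.0000, 10.0000]; [10.0000, 4]], rhs = [-7.0523, -0.2785]ᵀ  (here Σx = 10.0000, Σ(x)² = 38.0000, Σln z = -0.2785, Σx·ln z = -7.0523).
Solving (det = 52.0000): k = -0.48894, ln C = 1.15272.

k = -0.49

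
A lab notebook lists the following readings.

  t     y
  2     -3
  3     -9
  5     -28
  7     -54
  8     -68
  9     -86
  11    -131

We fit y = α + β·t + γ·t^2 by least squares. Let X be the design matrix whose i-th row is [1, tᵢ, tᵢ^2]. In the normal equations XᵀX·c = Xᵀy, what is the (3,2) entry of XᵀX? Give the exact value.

3075

Row 3 ↔ basis t^2, column 2 ↔ basis t, so (XᵀX)_{3,2} = Σᵢ (t^2)·(t) = (4)·(2) + (9)·(3) + (25)·(5) + (49)·(7) + (64)·(8) + (81)·(9) + (121)·(11) = 3075.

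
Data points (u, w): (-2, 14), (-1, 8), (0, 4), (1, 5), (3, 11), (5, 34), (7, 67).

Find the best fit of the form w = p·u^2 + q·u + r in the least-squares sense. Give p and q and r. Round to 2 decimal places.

p = 1.56, q = -1.95, r = 4.21

Compute the Gram sums: Σu^2·u^2 = 3125, Σu^2·u = 487, Σu^2 = 89, Σu·u = 89, Σu = 13, Σ1 = 7.
Moment sums: Σu^2·w = 4301, Σu·w = 641, Σw = 143.
XᵀX·[p, q, r]ᵀ = Xᵀw becomes [[3125, 487, 89]; [487, 89, 13]; [89, 13, 7]]·[p, q, r]ᵀ = [4301, 641, 143]ᵀ.
Inverting the 3×3 Gram matrix, [p, q, r]ᵀ = [70438/45129, -88166/45129, 63363/15043]ᵀ.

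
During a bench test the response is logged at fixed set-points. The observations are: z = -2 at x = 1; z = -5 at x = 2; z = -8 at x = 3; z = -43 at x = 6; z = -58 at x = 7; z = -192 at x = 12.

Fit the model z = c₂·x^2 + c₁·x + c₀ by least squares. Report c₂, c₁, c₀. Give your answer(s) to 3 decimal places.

Setting ∂/∂c₂ … = 0 gives: 24531·c₂ + 2323·c₁ + 243·c₀ = -32132;  2323·c₂ + 243·c₁ + 31·c₀ = -3004;  243·c₂ + 31·c₁ + 6·c₀ = -308.
(Σx^2·x^2 = 24531, Σx^2·x = 2323, Σx^2 = 243, Σx·x = 243, Σx = 31, Σ1 = 6, Σx^2·z = -32132, Σx·z = -3004, Σz = -308.)
Solving the 3×3 system (Gaussian elimination) gives c₂ = -4297/2758, c₁ = 8341/2758, c₀ = -5322/1379.

c₂ = -1.558, c₁ = 3.024, c₀ = -3.859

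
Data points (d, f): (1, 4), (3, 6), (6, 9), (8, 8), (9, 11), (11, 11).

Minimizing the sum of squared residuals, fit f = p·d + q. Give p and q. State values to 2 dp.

p = 0.70, q = 3.76

Entries of XᵀX: Σd·d = 312, Σd = 38, Σ1 = 6.
For Xᵀf: Σd·f = 360, Σf = 49.
So XᵀX·[p, q]ᵀ = Xᵀf: [[312, 38]; [38, 6]]·[p, q]ᵀ = [360, 49]ᵀ.
det = 312·6 − 38² = 428.
p = (360·6 − 38·49)/428 = 149/214; q = (312·49 − 38·360)/428 = 402/107.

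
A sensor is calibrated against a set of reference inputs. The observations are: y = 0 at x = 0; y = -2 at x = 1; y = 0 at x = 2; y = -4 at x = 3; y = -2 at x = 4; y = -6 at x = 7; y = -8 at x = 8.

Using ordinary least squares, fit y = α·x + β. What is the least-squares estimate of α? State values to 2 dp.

α = -0.92

The normal equations are: 143·α + 25·β = -128;  25·α + 7·β = -22.
(Σx·x = 143, Σx = 25, Σ1 = 7, Σx·y = -128, Σy = -22.)
Eliminating β: 7·(row 1) − 25·(row 2) gives 376·α = 7·(-128) − 25·(-22) = -346, so α = -173/188.
Then β = ((-22) − 25·(-173/188))/7 = 27/188.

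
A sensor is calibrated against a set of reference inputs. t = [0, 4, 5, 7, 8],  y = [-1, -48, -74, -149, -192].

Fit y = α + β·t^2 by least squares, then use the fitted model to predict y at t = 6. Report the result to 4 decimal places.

From the data, Σ1 = 5, Σt^2 = 154, Σt^2·t^2 = 7378.
And Σy = -464, Σt^2·y = -22207.
So MᵀM·[α, β]ᵀ = Mᵀy: [[5, 154]; [154, 7378]]·[α, β]ᵀ = [-464, -22207]ᵀ.
det = 5·7378 − 154² = 13174.
α = ((-464)·7378 − 154·(-22207))/13174 = -251/941; β = (5·(-22207) − 154·(-464))/13174 = -39579/13174.
At t = 6: ŷ = (-251/941)·(1) + (-39579/13174)·(36) = -714179/6587.

ŷ = -108.4225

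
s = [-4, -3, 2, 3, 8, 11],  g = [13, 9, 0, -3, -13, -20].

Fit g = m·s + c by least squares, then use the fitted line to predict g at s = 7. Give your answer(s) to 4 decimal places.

Entries of AᵀA: Σs·s = 223, Σs = 17, Σ1 = 6.
Right-hand side: Σs·g = -412, Σg = -14.
So AᵀA·[m, c]ᵀ = Aᵀg: [[223, 17]; [17, 6]]·[m, c]ᵀ = [-412, -14]ᵀ.
Eliminating c: 6·(row 1) − 17·(row 2) gives 1049·m = 6·(-412) − 17·(-14) = -2234, so m = -2234/1049.
Then c = ((-14) − 17·(-2234/1049))/6 = 3882/1049.
At s = 7: ĝ = (-2234/1049)·(7) + (3882/1049)·(1) = -11756/1049.

ĝ = -11.2069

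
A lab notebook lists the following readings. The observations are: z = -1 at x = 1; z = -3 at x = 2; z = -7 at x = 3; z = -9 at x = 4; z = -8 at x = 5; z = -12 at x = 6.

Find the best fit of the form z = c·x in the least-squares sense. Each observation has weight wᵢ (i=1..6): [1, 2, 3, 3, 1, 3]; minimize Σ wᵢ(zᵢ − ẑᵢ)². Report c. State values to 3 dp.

c = -2.028

With design matrix A, AᵀWA = [[217]] and AᵀWz = [-440]ᵀ.
c = (-440)/217 = -2.02765.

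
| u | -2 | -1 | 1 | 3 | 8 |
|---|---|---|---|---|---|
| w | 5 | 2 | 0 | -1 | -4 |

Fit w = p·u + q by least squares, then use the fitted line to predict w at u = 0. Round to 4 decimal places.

Entries of AᵀA: Σu·u = 79, Σu = 9, Σ1 = 5.
Moment sums: Σu·w = -47, Σw = 2.
Δ = 79·5 − 9² = 314.
p = ((-47)·5 − 9·2)/314 = -253/314; q = (79·2 − 9·(-47))/314 = 581/314.
At u = 0: ŵ = (-253/314)·(0) + (581/314)·(1) = 581/314.

ŵ = 1.8503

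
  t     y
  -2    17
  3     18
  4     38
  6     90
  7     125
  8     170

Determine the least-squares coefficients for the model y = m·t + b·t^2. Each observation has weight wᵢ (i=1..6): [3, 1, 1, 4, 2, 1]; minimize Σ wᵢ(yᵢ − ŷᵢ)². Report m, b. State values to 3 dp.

m = -2.709, b = 2.961

Forming MᵀWM = [[343, 2129]; [2129, 14467]] and MᵀWy = [5374, 37064]ᵀ gives MᵀWM·[m, b]ᵀ = MᵀWy.
Determinant 343·14467 − 2129² = 429540.
m = (5374·14467 − 2129·37064)/429540 = -193933/71590; b = (343·37064 − 2129·5374)/429540 = 211951/71590.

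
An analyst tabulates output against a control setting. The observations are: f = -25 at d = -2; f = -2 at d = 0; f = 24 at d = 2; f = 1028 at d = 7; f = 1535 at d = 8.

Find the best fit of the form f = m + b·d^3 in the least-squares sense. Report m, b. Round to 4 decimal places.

m = -1.0059, b = 3.0000

Sums needed: Σ1 = 5, Σd^3 = 855, Σd^3·d^3 = 379921.
Right-hand side: Σf = 2560, Σd^3·f = 1138916.
Determinant 5·379921 − 855² = 1168580.
m = (2560·379921 − 855·1138916)/1168580 = -58771/58429; b = (5·1138916 − 855·2560)/1168580 = 175289/58429.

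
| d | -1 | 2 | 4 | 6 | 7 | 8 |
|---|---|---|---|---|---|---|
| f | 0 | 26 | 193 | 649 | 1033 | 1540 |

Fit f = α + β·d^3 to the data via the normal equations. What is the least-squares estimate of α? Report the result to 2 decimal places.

The normal equations are: 6·α + 1142·β = 3441;  1142·α + 430610·β = 1295543.
Δ = 6·430610 − 1142² = 1279496.
α = (3441·430610 − 1142·1295543)/1279496 = 277363/159937; β = (6·1295543 − 1142·3441)/1279496 = 960909/319874.

α = 1.73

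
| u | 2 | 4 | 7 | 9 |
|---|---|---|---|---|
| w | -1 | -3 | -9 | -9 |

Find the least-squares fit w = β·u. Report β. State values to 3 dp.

Setting ∂/∂β … = 0 gives: 150·β = -158.
Hence β = -158 / 150 ≈ -1.05333.

β = -1.053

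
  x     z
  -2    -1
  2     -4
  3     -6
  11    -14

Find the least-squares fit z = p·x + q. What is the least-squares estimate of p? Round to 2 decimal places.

p = -1.02

MᵀM·[p, q]ᵀ = Mᵀz reads: 138·p + 14·q = -178;  14·p + 4·q = -25.
(Σx·x = 138, Σx = 14, Σ1 = 4, Σx·z = -178, Σz = -25.)
Δ = 138·4 − 14² = 356.
p = ((-178)·4 − 14·(-25))/356 = -181/178; q = (138·(-25) − 14·(-178))/356 = -479/178.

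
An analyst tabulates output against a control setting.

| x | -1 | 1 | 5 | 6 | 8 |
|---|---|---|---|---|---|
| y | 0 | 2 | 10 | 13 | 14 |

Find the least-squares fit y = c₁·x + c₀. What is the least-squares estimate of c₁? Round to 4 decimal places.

Forming AᵀA = [[127, 19]; [19, 5]] and Aᵀy = [242, 39]ᵀ gives AᵀA·[c₁, c₀]ᵀ = Aᵀy.
det = 127·5 − 19² = 274.
c₁ = (242·5 − 19·39)/274 = 469/274; c₀ = (127·39 − 19·242)/274 = 355/274.

c₁ = 1.7117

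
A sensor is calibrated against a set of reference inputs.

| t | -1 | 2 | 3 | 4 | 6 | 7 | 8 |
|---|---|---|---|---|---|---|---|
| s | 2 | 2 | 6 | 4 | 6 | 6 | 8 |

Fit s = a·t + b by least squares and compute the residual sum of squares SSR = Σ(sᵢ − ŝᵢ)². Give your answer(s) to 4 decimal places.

SSR = 7.4175

MᵀM·[a, b]ᵀ = Mᵀs reads: 179·a + 29·b = 178;  29·a + 7·b = 34.
(Σt·t = 179, Σt = 29, Σ1 = 7, Σt·s = 178, Σs = 34.)
Δ = 179·7 − 29² = 412.
a = (178·7 − 29·34)/412 = 65/103; b = (179·34 − 29·178)/412 = 231/103.
Residuals: 40/103, -155/103, 192/103, -79/103, -3/103, -68/103, 73/103; SSR = 764/103.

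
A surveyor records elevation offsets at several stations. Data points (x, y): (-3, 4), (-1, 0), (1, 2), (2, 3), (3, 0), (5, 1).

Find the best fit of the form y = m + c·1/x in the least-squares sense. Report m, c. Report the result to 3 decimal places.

m = 1.609, c = 0.494

The normal equations are: 6·m + (7/10)·c = 10;  (7/10)·m + (2261/900)·c = 71/30.
Δ = 6·(2261/900) − (7/10)² = 175/12.
m = (10·(2261/900) − (7/10)·(71/30))/(175/12) = 3017/1875; c = (6·(71/30) − (7/10)·10)/(175/12) = 432/875.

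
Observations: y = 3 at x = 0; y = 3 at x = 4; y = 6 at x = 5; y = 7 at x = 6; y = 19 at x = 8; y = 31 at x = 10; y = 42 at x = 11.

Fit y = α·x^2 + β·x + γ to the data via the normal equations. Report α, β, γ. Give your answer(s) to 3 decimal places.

α = 0.513, β = -2.209, γ = 3.210

Sums needed: Σx^2·x^2 = 30914, Σx^2·x = 3248, Σx^2 = 362, Σx·x = 362, Σx = 44, Σ1 = 7.
Right-hand side: Σx^2·y = 9848, Σx·y = 1008, Σy = 111.
Inverting the 3×3 Gram matrix, [α, β, γ]ᵀ = [3739/7287, -370298/167601, 179329/55867]ᵀ.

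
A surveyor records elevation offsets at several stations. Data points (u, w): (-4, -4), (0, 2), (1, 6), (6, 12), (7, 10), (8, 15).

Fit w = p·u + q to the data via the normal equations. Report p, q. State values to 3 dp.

AᵀA·[p, q]ᵀ = Aᵀw reads: 166·p + 18·q = 284;  18·p + 6·q = 41.
(Σu·u = 166, Σu = 18, Σ1 = 6, Σu·w = 284, Σw = 41.)
Δ = 166·6 − 18² = 672.
p = (284·6 − 18·41)/672 = 23/16; q = (166·41 − 18·284)/672 = 121/48.

p = 1.438, q = 2.521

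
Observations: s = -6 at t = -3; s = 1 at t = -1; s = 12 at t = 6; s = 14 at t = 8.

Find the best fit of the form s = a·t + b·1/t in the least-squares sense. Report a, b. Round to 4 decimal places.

Compute the Gram sums: Σt·t = 110, Σt·1/t = 4, Σ1/t·1/t = 665/576.
Moment sums: Σt·s = 201, Σ1/t·s = 19/4.
Normal equations: [[110, 4]; [4, 665/576]]·[a, b]ᵀ = [201, 19/4]ᵀ.
det = 110·(665/576) − 4² = 31967/288.
a = (201·(665/576) − 4·(19/4))/(31967/288) = 122721/63934; b = (110·(19/4) − 4·201)/(31967/288) = -81072/31967.

a = 1.9195, b = -2.5361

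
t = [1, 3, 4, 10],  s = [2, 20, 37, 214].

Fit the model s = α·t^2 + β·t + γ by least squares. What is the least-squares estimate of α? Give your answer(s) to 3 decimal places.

The normal system MᵀM·[α, β, γ]ᵀ = Mᵀs is [[10338, 1092, 126]; [1092, 126, 18]; [126, 18, 4]]·[α, β, γ]ᵀ = [22174, 2350, 273]ᵀ.
Inverting the 3×3 Gram matrix, [α, β, γ]ᵀ = [1471/732, 5407/3660, -2073/1220]ᵀ.

α = 2.010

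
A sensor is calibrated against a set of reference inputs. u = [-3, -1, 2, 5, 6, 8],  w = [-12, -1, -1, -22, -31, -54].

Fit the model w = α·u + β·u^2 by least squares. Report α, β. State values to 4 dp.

α = 0.7884, β = -0.9635

From the data, Σu·u = 139, Σu·u^2 = 833, Σu^2·u^2 = 6115.
For Mᵀw: Σu·w = -693, Σu^2·w = -5235.
Δ = 139·6115 − 833² = 156096.
α = ((-693)·6115 − 833·(-5235))/156096 = 10255/13008; β = (139·(-5235) − 833·(-693))/156096 = -12533/13008.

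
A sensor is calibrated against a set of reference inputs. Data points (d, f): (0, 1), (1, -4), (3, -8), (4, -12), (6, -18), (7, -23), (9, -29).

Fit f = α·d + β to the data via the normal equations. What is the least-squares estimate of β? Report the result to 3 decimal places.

Normal-equation sums: Σd·d = 192, Σd = 30, Σ1 = 7.
Right-hand side: Σd·f = -606, Σf = -93.
Determinant 192·7 − 30² = 444.
α = ((-606)·7 − 30·(-93))/444 = -121/37; β = (192·(-93) − 30·(-606))/444 = 27/37.

β = 0.730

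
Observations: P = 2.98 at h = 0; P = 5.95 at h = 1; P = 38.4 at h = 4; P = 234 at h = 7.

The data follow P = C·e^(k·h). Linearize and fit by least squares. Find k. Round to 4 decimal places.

k = 0.6209

Taking logs, ln P = k·h + ln C, so regress ln P on h.
Sums: Σh = 12.0000, Σ(h)² = 66.0000, Σln P = 11.9787, Σh·ln P = 54.5629.
Normal system: [[66.0000, 12.0000]; [12.0000, 4]]·[k, ln C]ᵀ = [54.5629, 11.9787]ᵀ.
Δ = 66.0000·4 − (12.0000)² = 120.0000; k = (54.5629·4 − 12.0000·11.9787)/120.0000 = 0.62089, ln C = (66.0000·11.9787 − 12.0000·54.5629)/120.0000 = 1.13199.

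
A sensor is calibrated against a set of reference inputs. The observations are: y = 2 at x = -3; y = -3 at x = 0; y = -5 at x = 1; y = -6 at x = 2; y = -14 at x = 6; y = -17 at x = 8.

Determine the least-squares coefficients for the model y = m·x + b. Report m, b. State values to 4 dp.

m = -1.7541, b = -3.0738

With design matrix M, MᵀM = [[114, 14]; [14, 6]] and Mᵀy = [-243, -43]ᵀ.
det = 114·6 − 14² = 488.
m = ((-243)·6 − 14·(-43))/488 = -107/61; b = (114·(-43) − 14·(-243))/488 = -375/122.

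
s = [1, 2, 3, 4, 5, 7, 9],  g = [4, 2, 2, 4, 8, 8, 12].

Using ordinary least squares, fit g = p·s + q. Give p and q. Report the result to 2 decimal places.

Setting ∂/∂p … = 0 gives: 185·p + 31·q = 234;  31·p + 7·q = 40.
Eliminating q: 7·(row 1) − 31·(row 2) gives 334·p = 7·234 − 31·40 = 398, so p = 199/167.
Then q = (40 − 31·(199/167))/7 = 73/167.

p = 1.19, q = 0.44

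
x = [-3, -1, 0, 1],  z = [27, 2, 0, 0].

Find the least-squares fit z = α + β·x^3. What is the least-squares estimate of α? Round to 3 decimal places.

With design matrix A, AᵀA = [[4, -27]; [-27, 731]] and Aᵀz = [29, -731]ᵀ.
Δ = 4·731 − (-27)² = 2195.
α = (29·731 − (-27)·(-731))/2195 = 1462/2195; β = (4·(-731) − (-27)·29)/2195 = -2141/2195.

α = 0.666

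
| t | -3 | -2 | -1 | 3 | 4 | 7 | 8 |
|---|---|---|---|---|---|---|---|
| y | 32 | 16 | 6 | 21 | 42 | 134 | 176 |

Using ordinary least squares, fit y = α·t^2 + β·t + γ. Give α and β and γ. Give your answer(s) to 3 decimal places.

Sums needed: Σt^2·t^2 = 6932, Σt^2·t = 910, Σt^2 = 152, Σt·t = 152, Σt = 16, Σ1 = 7.
And Σt^2·y = 19049, Σt·y = 2443, Σy = 427.
MᵀM·[α, β, γ]ᵀ = Mᵀy becomes [[6932, 910, 152]; [910, 152, 16]; [152, 16, 7]]·[α, β, γ]ᵀ = [19049, 2443, 427]ᵀ.
Row-reducing yields α = 353795/119798, β = -201781/119798, γ = 43243/59899.

α = 2.953, β = -1.684, γ = 0.722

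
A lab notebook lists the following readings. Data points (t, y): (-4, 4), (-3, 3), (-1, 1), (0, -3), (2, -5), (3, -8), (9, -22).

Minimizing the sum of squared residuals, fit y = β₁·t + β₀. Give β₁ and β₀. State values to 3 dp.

β₁ = -2.022, β₀ = -2.552

Entries of XᵀX: Σt·t = 120, Σt = 6, Σ1 = 7.
For Xᵀy: Σt·y = -258, Σy = -30.
Normal equations: [[120, 6]; [6, 7]]·[β₁, β₀]ᵀ = [-258, -30]ᵀ.
Eliminating β₀: 7·(row 1) − 6·(row 2) gives 804·β₁ = 7·(-258) − 6·(-30) = -1626, so β₁ = -271/134.
Then β₀ = ((-30) − 6·(-271/134))/7 = -171/67.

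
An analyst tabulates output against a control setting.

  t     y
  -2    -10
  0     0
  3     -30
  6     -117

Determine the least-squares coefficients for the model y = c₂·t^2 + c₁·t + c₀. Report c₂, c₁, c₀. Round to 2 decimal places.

From the data, Σt^2·t^2 = 1393, Σt^2·t = 235, Σt^2 = 49, Σt·t = 49, Σt = 7, Σ1 = 4.
For Xᵀy: Σt^2·y = -4522, Σt·y = -772, Σy = -157.
XᵀX·[c₂, c₁, c₀]ᵀ = Xᵀy becomes [[1393, 235, 49]; [235, 49, 7]; [49, 7, 4]]·[c₂, c₁, c₀]ᵀ = [-4522, -772, -157]ᵀ.
Solving the 3×3 system (Gaussian elimination) gives c₂ = -1577/508, c₁ = -469/508, c₀ = 50/127.

c₂ = -3.10, c₁ = -0.92, c₀ = 0.39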